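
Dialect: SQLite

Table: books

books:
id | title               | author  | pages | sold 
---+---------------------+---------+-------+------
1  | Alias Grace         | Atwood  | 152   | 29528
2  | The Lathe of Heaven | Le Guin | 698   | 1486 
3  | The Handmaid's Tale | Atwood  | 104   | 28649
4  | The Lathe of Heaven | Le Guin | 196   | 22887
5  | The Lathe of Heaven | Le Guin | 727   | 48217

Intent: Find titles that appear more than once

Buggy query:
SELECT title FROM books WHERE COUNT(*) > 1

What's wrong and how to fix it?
Bug: WHERE can't reference COUNT(*); aggregates are computed after WHERE

Fix: Group first, then use HAVING for the count condition

Corrected query:
SELECT title FROM books GROUP BY title HAVING COUNT(*) > 1

Result:
title              
-------------------
The Lathe of Heaven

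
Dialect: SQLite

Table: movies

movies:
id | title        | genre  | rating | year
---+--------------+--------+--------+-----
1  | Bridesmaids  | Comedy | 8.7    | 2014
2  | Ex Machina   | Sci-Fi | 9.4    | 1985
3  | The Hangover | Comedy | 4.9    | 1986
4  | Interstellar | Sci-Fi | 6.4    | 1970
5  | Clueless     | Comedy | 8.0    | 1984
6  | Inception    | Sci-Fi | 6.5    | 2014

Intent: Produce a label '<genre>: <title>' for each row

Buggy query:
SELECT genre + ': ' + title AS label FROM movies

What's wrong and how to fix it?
Bug: '+' is numeric addition; on text columns SQLite converts them to 0 instead of concatenating

Fix: Replace + with || to concatenate text

Corrected query:
SELECT genre || ': ' || title AS label FROM movies

Result:
label               
--------------------
Comedy: Bridesmaids 
Sci-Fi: Ex Machina  
Comedy: The Hangover
Sci-Fi: Interstellar
Comedy: Clueless    
Sci-Fi: Inception   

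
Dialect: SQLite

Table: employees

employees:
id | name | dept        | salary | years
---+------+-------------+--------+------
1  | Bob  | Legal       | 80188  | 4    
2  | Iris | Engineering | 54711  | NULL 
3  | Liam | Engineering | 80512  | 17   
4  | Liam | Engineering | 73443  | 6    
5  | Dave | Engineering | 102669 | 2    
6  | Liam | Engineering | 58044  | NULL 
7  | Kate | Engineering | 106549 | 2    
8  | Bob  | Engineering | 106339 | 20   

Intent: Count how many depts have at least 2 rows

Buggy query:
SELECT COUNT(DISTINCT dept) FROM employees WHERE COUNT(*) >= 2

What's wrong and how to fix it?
Bug: WHERE filters individual rows, not groups, so a group-level COUNT is invalid there

Fix: Group first with HAVING COUNT(*) >= 2, then COUNT the resulting groups

Corrected query:
SELECT COUNT(*) FROM (SELECT dept FROM employees GROUP BY dept HAVING COUNT(*) >= 2)

Result:
COUNT(*)
--------
1       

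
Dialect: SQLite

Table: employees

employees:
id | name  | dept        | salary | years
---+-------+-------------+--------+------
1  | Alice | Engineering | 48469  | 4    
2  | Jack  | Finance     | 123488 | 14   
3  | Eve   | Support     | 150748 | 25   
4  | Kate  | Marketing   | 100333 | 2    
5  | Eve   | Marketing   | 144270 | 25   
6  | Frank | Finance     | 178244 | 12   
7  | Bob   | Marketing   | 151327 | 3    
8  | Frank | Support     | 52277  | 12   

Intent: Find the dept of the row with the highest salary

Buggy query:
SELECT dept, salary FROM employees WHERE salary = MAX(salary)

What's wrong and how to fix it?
Bug: WHERE is evaluated per row; an aggregate over the whole table isn't defined there

Fix: Use a subquery: WHERE salary = (SELECT MAX(salary) FROM employees)

Corrected query:
SELECT dept, salary FROM employees WHERE salary = (SELECT MAX(salary) FROM employees)

Result:
dept    | salary
--------+-------
Finance | 178244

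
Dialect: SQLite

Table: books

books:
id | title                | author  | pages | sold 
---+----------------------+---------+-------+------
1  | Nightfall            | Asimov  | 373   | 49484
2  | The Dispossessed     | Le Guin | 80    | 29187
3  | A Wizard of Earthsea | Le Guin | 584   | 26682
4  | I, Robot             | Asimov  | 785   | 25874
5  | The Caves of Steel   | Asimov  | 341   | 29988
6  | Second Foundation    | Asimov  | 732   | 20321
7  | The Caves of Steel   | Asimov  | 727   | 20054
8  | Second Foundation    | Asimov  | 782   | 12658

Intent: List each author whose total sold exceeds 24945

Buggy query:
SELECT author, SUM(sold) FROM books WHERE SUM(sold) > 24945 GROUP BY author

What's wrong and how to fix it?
Bug: WHERE runs before GROUP BY, so aggregates aren't available there

Fix: Move the aggregate condition to a HAVING clause

Corrected query:
SELECT author, SUM(sold) FROM books GROUP BY author HAVING SUM(sold) > 24945

Result:
author  | SUM(sold)
--------+----------
Asimov  | 158379   
Le Guin | 55869    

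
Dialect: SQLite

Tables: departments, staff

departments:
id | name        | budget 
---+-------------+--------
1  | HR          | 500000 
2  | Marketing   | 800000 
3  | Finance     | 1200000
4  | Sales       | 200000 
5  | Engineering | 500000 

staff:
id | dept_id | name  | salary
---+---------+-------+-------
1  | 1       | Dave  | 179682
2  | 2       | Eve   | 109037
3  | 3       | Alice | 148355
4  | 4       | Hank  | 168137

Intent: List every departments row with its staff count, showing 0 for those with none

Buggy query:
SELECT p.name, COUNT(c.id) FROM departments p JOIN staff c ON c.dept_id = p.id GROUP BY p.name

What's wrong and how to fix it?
Bug: INNER JOIN drops departments rows that have no matching staff rows

Fix: Use LEFT JOIN so parents without children still appear (COUNT(c.id) gives 0)

Corrected query:
SELECT p.name, COUNT(c.id) FROM departments p LEFT JOIN staff c ON c.dept_id = p.id GROUP BY p.name

Result:
name        | COUNT(c.id)
------------+------------
Engineering | 0          
Finance     | 1          
HR          | 1          
Marketing   | 1          
Sales       | 1          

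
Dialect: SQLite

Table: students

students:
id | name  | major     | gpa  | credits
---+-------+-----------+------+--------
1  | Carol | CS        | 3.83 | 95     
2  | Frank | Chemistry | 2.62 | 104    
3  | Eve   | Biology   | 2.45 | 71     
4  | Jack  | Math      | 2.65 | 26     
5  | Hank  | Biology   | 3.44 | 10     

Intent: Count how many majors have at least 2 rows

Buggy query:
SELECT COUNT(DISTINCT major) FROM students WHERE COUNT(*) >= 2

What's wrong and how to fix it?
Bug: WHERE filters individual rows, not groups, so a group-level COUNT is invalid there

Fix: Use a subquery that GROUPs and filters with HAVING, then count its rows

Corrected query:
SELECT COUNT(*) FROM (SELECT major FROM students GROUP BY major HAVING COUNT(*) >= 2)

Result:
COUNT(*)
--------
1       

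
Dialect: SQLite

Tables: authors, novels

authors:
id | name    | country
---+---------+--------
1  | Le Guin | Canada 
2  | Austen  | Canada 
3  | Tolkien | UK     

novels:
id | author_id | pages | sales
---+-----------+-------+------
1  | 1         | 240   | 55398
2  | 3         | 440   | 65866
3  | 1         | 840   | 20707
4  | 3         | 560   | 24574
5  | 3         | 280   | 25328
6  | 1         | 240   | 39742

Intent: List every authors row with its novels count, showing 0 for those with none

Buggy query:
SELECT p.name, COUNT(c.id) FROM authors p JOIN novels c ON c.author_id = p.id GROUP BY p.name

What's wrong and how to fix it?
Bug: INNER JOIN drops authors rows that have no matching novels rows

Fix: Use LEFT JOIN so parents without children still appear (COUNT(c.id) gives 0)

Corrected query:
SELECT p.name, COUNT(c.id) FROM authors p LEFT JOIN novels c ON c.author_id = p.id GROUP BY p.name

Result:
name    | COUNT(c.id)
--------+------------
Austen  | 0          
Le Guin | 3          
Tolkien | 3          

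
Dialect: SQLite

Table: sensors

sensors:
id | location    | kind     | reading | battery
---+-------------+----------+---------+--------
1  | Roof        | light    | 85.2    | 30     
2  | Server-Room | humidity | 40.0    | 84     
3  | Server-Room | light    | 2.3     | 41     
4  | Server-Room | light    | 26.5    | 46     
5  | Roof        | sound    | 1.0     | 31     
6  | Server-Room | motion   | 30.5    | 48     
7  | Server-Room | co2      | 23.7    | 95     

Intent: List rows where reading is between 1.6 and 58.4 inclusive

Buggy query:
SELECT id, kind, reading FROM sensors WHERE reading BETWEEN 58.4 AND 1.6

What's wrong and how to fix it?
Bug: BETWEEN expects the lower bound first; with 58.4 AND 1.6 the range is empty

Fix: Write BETWEEN 1.6 AND 58.4

Corrected query:
SELECT id, kind, reading FROM sensors WHERE reading BETWEEN 1.6 AND 58.4

Result:
id | kind     | reading
---+----------+--------
2  | humidity | 40     
3  | light    | 2.3    
4  | light    | 26.5   
6  | motion   | 30.5   
7  | co2      | 23.7   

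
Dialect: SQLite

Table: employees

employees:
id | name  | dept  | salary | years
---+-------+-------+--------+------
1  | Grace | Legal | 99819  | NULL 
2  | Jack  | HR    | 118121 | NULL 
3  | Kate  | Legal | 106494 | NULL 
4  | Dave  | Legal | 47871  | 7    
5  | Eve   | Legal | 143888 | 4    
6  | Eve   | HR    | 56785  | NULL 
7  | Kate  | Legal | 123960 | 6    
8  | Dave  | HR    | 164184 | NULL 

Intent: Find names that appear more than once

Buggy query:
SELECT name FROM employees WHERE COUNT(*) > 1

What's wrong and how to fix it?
Bug: WHERE can't reference COUNT(*); aggregates are computed after WHERE

Fix: Group first, then use HAVING for the count condition

Corrected query:
SELECT name FROM employees GROUP BY name HAVING COUNT(*) > 1

Result:
name
----
Dave
Eve 
Kate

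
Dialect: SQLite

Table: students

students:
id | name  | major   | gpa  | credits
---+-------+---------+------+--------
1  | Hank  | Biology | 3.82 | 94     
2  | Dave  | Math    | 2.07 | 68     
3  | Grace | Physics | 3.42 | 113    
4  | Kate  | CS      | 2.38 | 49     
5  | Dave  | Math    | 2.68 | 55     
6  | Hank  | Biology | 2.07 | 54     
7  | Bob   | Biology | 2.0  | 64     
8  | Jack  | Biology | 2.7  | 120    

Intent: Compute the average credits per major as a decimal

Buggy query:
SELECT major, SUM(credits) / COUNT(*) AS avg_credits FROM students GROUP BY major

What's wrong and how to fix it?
Bug: SUM(credits) and COUNT(*) are both integers; the division truncates the fractional part

Fix: Cast one side to REAL so the division keeps the fractional part

Corrected query:
SELECT major, SUM(credits) * 1.0 / COUNT(*) AS avg_credits FROM students GROUP BY major

Result:
major   | avg_credits
--------+------------
Biology | 83         
CS      | 49         
Math    | 61.5       
Physics | 113        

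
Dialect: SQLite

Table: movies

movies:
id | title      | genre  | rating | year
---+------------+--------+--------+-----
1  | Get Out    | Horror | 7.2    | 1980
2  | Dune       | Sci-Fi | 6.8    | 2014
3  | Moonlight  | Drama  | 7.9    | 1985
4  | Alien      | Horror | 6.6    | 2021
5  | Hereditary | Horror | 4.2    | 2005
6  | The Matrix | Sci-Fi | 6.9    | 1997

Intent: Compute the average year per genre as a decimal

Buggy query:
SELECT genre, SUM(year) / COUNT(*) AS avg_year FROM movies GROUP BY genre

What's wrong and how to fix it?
Bug: SUM(year) and COUNT(*) are both integers; the division truncates the fractional part

Fix: Multiply by 1.0 (or CAST to REAL) to force floating-point division

Corrected query:
SELECT genre, SUM(year) * 1.0 / COUNT(*) AS avg_year FROM movies GROUP BY genre

Result:
genre  | avg_year
-------+---------
Drama  | 1985    
Horror | 2002    
Sci-Fi | 2005.5  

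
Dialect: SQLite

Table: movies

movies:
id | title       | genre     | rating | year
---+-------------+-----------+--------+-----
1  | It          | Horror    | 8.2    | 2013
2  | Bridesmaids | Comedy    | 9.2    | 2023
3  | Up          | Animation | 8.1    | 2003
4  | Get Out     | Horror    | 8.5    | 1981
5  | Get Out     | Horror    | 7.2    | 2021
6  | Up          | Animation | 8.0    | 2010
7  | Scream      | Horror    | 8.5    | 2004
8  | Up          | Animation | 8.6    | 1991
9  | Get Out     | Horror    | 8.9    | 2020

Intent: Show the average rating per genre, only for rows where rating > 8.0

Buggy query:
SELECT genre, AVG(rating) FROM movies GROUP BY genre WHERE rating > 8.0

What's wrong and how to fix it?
Bug: Row-level WHERE must come before GROUP BY in the clause order

Fix: Place WHERE between FROM and GROUP BY

Corrected query:
SELECT genre, AVG(rating) FROM movies WHERE rating > 8.0 GROUP BY genre

Result:
genre     | AVG(rating)
----------+------------
Animation | 8.35       
Comedy    | 9.2        
Horror    | 8.525      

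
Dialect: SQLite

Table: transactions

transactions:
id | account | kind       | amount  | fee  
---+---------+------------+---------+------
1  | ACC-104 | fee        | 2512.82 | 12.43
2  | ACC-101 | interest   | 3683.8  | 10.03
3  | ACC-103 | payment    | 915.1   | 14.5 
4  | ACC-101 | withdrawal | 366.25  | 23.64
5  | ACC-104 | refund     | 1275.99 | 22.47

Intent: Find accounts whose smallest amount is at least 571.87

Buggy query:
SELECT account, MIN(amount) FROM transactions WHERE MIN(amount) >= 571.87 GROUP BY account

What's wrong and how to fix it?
Bug: Aggregates like MIN are computed per group after WHERE runs

Fix: Replace WHERE with HAVING after the GROUP BY

Corrected query:
SELECT account, MIN(amount) FROM transactions GROUP BY account HAVING MIN(amount) >= 571.87

Result:
account | MIN(amount)
--------+------------
ACC-103 | 915.1      
ACC-104 | 1275.99    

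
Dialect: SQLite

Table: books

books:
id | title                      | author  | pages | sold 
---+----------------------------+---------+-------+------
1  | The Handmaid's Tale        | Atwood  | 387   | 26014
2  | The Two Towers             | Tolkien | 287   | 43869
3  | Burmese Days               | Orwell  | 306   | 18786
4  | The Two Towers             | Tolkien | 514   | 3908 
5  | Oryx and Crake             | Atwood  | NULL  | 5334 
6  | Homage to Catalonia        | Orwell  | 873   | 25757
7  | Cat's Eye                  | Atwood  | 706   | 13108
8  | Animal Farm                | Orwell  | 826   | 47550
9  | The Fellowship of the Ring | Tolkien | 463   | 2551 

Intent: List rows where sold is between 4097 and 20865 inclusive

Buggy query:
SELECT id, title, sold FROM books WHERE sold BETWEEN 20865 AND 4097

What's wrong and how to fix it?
Bug: The bounds are reversed; BETWEEN a AND b requires a <= b to match anything

Fix: Write BETWEEN 4097 AND 20865

Corrected query:
SELECT id, title, sold FROM books WHERE sold BETWEEN 4097 AND 20865

Result:
id | title          | sold 
---+----------------+------
3  | Burmese Days   | 18786
5  | Oryx and Crake | 5334 
7  | Cat's Eye      | 13108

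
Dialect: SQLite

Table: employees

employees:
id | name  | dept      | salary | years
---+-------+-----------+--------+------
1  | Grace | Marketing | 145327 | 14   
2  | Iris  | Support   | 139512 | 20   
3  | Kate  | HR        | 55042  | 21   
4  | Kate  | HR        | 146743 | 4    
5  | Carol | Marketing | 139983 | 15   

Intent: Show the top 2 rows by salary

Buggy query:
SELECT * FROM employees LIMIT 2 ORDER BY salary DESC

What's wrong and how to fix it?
Bug: LIMIT must come after ORDER BY

Fix: Sort with ORDER BY, then apply LIMIT

Corrected query:
SELECT * FROM employees ORDER BY salary DESC LIMIT 2

Result:
id | name  | dept      | salary | years
---+-------+-----------+--------+------
4  | Kate  | HR        | 146743 | 4    
1  | Grace | Marketing | 145327 | 14   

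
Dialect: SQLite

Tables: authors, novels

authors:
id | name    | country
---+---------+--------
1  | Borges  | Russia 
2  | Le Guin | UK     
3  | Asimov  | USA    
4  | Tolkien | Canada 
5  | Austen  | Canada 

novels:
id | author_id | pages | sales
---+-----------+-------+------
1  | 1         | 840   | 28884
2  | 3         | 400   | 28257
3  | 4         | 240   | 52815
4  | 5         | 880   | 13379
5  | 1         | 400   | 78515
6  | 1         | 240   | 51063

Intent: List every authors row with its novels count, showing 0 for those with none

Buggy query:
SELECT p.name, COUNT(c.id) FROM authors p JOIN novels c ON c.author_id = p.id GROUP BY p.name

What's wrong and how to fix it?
Bug: An inner join excludes parents with zero children

Fix: Use LEFT JOIN so parents without children still appear (COUNT(c.id) gives 0)

Corrected query:
SELECT p.name, COUNT(c.id) FROM authors p LEFT JOIN novels c ON c.author_id = p.id GROUP BY p.name

Result:
name    | COUNT(c.id)
--------+------------
Asimov  | 1          
Austen  | 1          
Borges  | 3          
Le Guin | 0          
Tolkien | 1          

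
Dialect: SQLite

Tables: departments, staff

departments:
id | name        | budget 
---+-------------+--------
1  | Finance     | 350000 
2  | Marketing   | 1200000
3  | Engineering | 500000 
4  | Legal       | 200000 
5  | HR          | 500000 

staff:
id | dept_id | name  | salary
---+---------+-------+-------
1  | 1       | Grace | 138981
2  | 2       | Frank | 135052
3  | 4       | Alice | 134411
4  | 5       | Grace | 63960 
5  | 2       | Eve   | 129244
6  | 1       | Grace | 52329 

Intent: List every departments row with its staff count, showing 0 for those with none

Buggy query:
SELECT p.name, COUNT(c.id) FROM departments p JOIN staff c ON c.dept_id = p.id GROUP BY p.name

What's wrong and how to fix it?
Bug: INNER JOIN drops departments rows that have no matching staff rows

Fix: Use LEFT JOIN so parents without children still appear (COUNT(c.id) gives 0)

Corrected query:
SELECT p.name, COUNT(c.id) FROM departments p LEFT JOIN staff c ON c.dept_id = p.id GROUP BY p.name

Result:
name        | COUNT(c.id)
------------+------------
Engineering | 0          
Finance     | 2          
HR          | 1          
Legal       | 1          
Marketing   | 2          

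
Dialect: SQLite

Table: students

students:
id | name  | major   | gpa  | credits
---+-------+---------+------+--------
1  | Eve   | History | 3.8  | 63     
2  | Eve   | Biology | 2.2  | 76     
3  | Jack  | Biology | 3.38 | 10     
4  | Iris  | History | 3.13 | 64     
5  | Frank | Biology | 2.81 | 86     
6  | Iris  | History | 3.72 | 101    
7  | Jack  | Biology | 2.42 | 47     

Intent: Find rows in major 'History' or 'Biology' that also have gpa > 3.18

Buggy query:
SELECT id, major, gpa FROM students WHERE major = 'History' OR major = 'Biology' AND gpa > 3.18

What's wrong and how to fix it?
Bug: Without parentheses, AND is evaluated before OR, so the gpa filter only applies to the 'Biology' branch

Fix: Add parentheses around the OR so the AND applies to both alternatives

Corrected query:
SELECT id, major, gpa FROM students WHERE (major = 'History' OR major = 'Biology') AND gpa > 3.18

Result:
id | major   | gpa 
---+---------+-----
1  | History | 3.8 
3  | Biology | 3.38
6  | History | 3.72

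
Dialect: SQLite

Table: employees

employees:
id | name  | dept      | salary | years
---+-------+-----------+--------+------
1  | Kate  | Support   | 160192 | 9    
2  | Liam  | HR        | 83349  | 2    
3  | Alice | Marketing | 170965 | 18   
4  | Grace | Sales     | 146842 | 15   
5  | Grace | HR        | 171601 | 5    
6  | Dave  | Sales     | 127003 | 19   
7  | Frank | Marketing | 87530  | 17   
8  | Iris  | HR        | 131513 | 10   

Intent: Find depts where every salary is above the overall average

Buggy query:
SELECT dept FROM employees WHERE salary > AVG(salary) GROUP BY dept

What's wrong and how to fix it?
Bug: AVG() is an aggregate; it can't sit directly in WHERE

Fix: Use a subquery for AVG and a HAVING MIN(...) filter so the condition holds for every row in the group

Corrected query:
SELECT dept FROM employees GROUP BY dept HAVING MIN(salary) > (SELECT AVG(salary) FROM employees)

Result:
dept   
-------
Support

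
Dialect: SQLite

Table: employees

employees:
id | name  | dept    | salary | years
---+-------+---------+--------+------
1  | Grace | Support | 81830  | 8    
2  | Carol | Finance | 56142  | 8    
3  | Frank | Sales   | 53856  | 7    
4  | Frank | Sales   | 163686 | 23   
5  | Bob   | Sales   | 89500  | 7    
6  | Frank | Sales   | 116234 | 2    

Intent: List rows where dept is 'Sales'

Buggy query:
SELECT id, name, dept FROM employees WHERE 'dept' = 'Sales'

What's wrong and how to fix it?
Bug: 'dept' in single quotes is a string literal, not the column; the comparison is literal-vs-literal and never true

Fix: Reference the column as dept without single quotes

Corrected query:
SELECT id, name, dept FROM employees WHERE dept = 'Sales'

Result:
id | name  | dept 
---+-------+------
3  | Frank | Sales
4  | Frank | Sales
5  | Bob   | Sales
6  | Frank | Sales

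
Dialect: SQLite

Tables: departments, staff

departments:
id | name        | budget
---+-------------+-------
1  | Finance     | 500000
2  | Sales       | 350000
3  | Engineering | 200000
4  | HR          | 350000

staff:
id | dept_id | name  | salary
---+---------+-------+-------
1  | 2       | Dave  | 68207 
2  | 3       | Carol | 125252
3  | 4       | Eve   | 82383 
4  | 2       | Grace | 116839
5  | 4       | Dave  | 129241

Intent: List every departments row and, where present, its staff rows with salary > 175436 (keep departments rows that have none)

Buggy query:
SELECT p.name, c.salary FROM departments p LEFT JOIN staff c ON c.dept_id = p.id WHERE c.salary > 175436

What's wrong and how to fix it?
Bug: A WHERE condition on the right-hand table after LEFT JOIN drops unmatched parents

Fix: Put 'c.salary > 175436' in the JOIN's ON clause instead of WHERE

Corrected query:
SELECT p.name, c.salary FROM departments p LEFT JOIN staff c ON c.dept_id = p.id AND c.salary > 175436

Result:
name        | salary
------------+-------
Finance     | NULL  
Sales       | NULL  
Engineering | NULL  
HR          | NULL  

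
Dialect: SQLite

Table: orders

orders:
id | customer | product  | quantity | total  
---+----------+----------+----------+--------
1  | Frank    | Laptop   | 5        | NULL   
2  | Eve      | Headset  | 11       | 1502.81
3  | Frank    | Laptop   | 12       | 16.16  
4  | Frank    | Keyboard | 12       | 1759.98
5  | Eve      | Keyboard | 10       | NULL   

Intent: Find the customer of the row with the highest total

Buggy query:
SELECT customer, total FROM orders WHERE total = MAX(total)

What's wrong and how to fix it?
Bug: WHERE is evaluated per row; an aggregate over the whole table isn't defined there

Fix: Use a subquery: WHERE total = (SELECT MAX(total) FROM orders)

Corrected query:
SELECT customer, total FROM orders WHERE total = (SELECT MAX(total) FROM orders)

Result:
customer | total  
---------+--------
Frank    | 1759.98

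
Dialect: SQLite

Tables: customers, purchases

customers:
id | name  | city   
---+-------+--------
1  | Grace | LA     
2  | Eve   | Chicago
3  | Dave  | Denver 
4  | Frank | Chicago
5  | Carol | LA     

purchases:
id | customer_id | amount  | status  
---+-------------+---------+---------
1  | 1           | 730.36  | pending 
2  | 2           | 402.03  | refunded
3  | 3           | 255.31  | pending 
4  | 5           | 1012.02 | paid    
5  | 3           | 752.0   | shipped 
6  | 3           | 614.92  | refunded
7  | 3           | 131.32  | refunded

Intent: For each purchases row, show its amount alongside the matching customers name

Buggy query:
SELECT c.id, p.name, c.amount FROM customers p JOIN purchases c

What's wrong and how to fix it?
Bug: Missing join condition: each purchases row is matched to all customers rows instead of just its own

Fix: Specify the join condition linking the foreign key to the parent id

Corrected query:
SELECT c.id, p.name, c.amount FROM customers p JOIN purchases c ON c.customer_id = p.id

Result:
id | name  | amount 
---+-------+--------
1  | Grace | 730.36 
2  | Eve   | 402.03 
3  | Dave  | 255.31 
4  | Carol | 1012.02
5  | Dave  | 752    
6  | Dave  | 614.92 
7  | Dave  | 131.32 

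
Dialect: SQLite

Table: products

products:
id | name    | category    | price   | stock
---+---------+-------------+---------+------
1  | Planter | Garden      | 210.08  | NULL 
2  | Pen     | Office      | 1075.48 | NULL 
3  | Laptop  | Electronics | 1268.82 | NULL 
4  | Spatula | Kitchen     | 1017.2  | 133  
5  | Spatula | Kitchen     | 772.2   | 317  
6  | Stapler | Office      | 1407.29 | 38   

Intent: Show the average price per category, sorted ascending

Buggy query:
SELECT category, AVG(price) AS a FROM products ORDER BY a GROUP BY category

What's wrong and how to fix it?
Bug: ORDER BY appears before GROUP BY; SQL clause order requires GROUP BY first

Fix: Move ORDER BY to the end, after GROUP BY

Corrected query:
SELECT category, AVG(price) AS a FROM products GROUP BY category ORDER BY a

Result:
category    | a       
------------+---------
Garden      | 210.08  
Kitchen     | 894.7   
Office      | 1241.385
Electronics | 1268.82 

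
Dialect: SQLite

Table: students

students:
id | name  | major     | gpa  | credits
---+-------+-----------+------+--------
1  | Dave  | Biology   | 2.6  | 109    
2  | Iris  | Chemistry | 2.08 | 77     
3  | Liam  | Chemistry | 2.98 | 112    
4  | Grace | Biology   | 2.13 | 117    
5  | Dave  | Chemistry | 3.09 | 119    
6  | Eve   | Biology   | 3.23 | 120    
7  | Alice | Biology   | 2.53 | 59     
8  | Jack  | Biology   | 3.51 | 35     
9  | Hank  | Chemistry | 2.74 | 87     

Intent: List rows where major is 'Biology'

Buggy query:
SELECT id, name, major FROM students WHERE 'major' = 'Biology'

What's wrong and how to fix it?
Bug: 'major' in single quotes is a string literal, not the column; the comparison is literal-vs-literal and never true

Fix: Remove the quotes around the column name (or use double quotes for an identifier)

Corrected query:
SELECT id, name, major FROM students WHERE major = 'Biology'

Result:
id | name  | major  
---+-------+--------
1  | Dave  | Biology
4  | Grace | Biology
6  | Eve   | Biology
7  | Alice | Biology
8  | Jack  | Biology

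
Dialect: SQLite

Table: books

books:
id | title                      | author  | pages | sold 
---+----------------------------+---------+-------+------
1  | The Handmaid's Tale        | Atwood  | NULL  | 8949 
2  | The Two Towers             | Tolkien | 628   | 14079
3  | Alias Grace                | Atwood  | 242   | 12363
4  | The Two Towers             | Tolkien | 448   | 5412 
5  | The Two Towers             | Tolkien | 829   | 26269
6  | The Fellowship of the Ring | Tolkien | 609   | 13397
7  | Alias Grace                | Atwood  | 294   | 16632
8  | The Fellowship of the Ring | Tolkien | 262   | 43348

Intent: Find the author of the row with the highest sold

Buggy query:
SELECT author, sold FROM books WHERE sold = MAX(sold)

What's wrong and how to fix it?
Bug: MAX(sold) is an aggregate and cannot be used directly in WHERE

Fix: Wrap MAX in a scalar subquery so WHERE compares against a single value

Corrected query:
SELECT author, sold FROM books WHERE sold = (SELECT MAX(sold) FROM books)

Result:
author  | sold 
--------+------
Tolkien | 43348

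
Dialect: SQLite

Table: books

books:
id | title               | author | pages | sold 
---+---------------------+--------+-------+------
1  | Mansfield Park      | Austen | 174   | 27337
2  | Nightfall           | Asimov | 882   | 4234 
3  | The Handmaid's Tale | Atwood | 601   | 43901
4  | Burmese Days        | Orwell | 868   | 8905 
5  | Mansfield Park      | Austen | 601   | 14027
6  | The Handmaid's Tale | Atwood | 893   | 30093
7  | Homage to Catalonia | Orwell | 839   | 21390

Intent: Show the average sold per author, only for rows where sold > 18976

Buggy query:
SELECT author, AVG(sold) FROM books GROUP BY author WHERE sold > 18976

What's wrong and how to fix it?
Bug: WHERE cannot follow GROUP BY

Fix: Move the WHERE clause before GROUP BY

Corrected query:
SELECT author, AVG(sold) FROM books WHERE sold > 18976 GROUP BY author

Result:
author | AVG(sold)
-------+----------
Atwood | 36997    
Austen | 27337    
Orwell | 21390    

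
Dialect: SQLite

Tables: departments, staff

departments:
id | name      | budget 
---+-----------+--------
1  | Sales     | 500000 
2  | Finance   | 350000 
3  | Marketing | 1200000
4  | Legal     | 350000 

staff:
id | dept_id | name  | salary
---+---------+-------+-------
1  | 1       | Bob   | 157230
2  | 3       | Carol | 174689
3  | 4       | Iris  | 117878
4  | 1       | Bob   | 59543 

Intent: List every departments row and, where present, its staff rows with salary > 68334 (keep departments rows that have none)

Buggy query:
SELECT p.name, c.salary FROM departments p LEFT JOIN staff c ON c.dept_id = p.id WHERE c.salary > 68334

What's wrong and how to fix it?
Bug: A WHERE condition on the right-hand table after LEFT JOIN drops unmatched parents

Fix: Put 'c.salary > 68334' in the JOIN's ON clause instead of WHERE

Corrected query:
SELECT p.name, c.salary FROM departments p LEFT JOIN staff c ON c.dept_id = p.id AND c.salary > 68334

Result:
name      | salary
----------+-------
Sales     | 157230
Finance   | NULL  
Marketing | 174689
Legal     | 117878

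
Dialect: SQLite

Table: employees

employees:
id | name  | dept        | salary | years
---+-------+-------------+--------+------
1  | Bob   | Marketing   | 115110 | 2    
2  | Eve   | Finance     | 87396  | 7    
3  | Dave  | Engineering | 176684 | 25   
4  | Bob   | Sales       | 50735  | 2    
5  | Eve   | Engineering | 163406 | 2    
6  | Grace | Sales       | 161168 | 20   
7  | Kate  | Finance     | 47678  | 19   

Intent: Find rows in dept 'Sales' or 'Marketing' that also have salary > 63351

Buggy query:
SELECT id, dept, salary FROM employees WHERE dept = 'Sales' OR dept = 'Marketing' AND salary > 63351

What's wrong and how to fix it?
Bug: Without parentheses, AND is evaluated before OR, so the salary filter only applies to the 'Marketing' branch

Fix: Add parentheses around the OR so the AND applies to both alternatives

Corrected query:
SELECT id, dept, salary FROM employees WHERE (dept = 'Sales' OR dept = 'Marketing') AND salary > 63351

Result:
id | dept      | salary
---+-----------+-------
1  | Marketing | 115110
6  | Sales     | 161168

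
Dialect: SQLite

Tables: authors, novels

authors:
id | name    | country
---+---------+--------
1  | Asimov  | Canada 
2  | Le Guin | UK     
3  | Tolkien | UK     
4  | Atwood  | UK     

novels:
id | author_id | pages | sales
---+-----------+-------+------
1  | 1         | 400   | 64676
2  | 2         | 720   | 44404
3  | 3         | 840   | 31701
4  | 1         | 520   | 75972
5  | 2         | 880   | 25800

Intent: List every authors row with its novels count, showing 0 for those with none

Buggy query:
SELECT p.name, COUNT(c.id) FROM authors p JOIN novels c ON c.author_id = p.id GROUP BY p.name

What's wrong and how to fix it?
Bug: INNER JOIN drops authors rows that have no matching novels rows

Fix: Use LEFT JOIN so parents without children still appear (COUNT(c.id) gives 0)

Corrected query:
SELECT p.name, COUNT(c.id) FROM authors p LEFT JOIN novels c ON c.author_id = p.id GROUP BY p.name

Result:
name    | COUNT(c.id)
--------+------------
Asimov  | 2          
Atwood  | 0          
Le Guin | 2          
Tolkien | 1          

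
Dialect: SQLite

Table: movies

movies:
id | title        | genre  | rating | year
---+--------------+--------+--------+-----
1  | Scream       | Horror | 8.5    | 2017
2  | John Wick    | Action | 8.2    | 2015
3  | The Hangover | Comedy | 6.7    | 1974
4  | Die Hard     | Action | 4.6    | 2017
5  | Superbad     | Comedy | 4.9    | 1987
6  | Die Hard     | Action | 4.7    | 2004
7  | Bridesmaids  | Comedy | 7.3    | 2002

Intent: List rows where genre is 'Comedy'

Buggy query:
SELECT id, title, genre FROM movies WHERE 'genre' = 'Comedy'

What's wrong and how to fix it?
Bug: 'genre' in single quotes is a string literal, not the column; the comparison is literal-vs-literal and never true

Fix: Remove the quotes around the column name (or use double quotes for an identifier)

Corrected query:
SELECT id, title, genre FROM movies WHERE genre = 'Comedy'

Result:
id | title        | genre 
---+--------------+-------
3  | The Hangover | Comedy
5  | Superbad     | Comedy
7  | Bridesmaids  | Comedy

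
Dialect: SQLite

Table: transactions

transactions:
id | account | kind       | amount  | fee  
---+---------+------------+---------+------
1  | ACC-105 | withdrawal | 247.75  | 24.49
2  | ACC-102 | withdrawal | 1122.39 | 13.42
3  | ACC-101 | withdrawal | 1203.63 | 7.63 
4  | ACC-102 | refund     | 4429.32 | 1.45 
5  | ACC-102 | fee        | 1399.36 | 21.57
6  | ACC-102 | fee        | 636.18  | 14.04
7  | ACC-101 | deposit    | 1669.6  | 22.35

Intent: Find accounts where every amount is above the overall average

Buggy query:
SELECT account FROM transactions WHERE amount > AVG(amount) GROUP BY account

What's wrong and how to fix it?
Bug: WHERE evaluates per row before aggregation, so AVG() is unavailable

Fix: Compute the overall average in a scalar subquery and compare each group's MIN against it in HAVING

Corrected query:
SELECT account FROM transactions GROUP BY account HAVING MIN(amount) > (SELECT AVG(amount) FROM transactions)

Result:
(no rows)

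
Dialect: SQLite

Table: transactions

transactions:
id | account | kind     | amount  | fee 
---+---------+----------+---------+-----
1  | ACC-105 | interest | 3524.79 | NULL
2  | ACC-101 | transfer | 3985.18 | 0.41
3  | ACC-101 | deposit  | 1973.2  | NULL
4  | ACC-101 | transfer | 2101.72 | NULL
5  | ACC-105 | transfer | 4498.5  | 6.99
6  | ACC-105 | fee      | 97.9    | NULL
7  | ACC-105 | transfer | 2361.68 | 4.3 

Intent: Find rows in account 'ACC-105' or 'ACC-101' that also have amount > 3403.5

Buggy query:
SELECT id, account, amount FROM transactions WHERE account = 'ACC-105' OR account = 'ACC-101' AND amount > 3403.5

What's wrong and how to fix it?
Bug: Without parentheses, AND is evaluated before OR, so the amount filter only applies to the 'ACC-101' branch

Fix: Add parentheses around the OR so the AND applies to both alternatives

Corrected query:
SELECT id, account, amount FROM transactions WHERE (account = 'ACC-105' OR account = 'ACC-101') AND amount > 3403.5

Result:
id | account | amount 
---+---------+--------
1  | ACC-105 | 3524.79
2  | ACC-101 | 3985.18
5  | ACC-105 | 4498.5 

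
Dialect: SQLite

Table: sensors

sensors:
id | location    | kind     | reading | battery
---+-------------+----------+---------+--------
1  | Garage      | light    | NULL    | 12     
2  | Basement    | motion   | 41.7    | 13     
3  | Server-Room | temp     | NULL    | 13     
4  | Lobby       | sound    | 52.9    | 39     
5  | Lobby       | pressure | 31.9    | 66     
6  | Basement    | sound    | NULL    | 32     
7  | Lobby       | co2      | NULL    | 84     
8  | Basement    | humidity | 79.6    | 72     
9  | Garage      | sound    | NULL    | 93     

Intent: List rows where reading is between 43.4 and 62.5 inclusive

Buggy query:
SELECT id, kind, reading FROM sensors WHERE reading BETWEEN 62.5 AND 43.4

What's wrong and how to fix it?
Bug: BETWEEN expects the lower bound first; with 62.5 AND 43.4 the range is empty

Fix: Write BETWEEN 43.4 AND 62.5

Corrected query:
SELECT id, kind, reading FROM sensors WHERE reading BETWEEN 43.4 AND 62.5

Result:
id | kind  | reading
---+-------+--------
4  | sound | 52.9   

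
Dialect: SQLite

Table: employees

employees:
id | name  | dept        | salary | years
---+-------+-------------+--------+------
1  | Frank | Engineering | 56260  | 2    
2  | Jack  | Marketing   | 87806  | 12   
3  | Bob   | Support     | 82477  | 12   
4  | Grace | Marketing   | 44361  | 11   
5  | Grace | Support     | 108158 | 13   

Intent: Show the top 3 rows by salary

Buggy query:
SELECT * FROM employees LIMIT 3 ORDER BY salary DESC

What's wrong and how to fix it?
Bug: LIMIT must come after ORDER BY

Fix: Sort with ORDER BY, then apply LIMIT

Corrected query:
SELECT * FROM employees ORDER BY salary DESC LIMIT 3

Result:
id | name  | dept      | salary | years
---+-------+-----------+--------+------
5  | Grace | Support   | 108158 | 13   
2  | Jack  | Marketing | 87806  | 12   
3  | Bob   | Support   | 82477  | 12   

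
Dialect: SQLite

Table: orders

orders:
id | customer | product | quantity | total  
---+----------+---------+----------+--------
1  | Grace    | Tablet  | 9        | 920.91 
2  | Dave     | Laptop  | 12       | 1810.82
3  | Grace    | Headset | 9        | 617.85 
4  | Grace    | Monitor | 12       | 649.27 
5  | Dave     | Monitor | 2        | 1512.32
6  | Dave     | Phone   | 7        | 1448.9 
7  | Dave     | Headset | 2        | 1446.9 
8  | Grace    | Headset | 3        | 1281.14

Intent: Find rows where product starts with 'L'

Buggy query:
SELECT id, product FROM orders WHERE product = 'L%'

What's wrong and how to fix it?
Bug: '=' compares the literal string including the % character; pattern matching needs LIKE

Fix: Use LIKE for wildcard pattern matching

Corrected query:
SELECT id, product FROM orders WHERE product LIKE 'L%'

Result:
id | product
---+--------
2  | Laptop 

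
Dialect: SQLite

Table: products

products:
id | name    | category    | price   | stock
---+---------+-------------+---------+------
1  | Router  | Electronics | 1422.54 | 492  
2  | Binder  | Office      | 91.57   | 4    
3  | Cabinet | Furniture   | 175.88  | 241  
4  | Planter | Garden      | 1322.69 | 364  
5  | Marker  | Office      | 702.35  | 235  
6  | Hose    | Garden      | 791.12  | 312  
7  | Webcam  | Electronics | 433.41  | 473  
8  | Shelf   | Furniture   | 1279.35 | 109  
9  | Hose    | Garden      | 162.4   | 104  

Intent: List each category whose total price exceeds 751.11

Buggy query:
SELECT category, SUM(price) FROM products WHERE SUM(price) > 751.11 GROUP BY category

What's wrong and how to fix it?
Bug: SUM(price) is an aggregate, but WHERE filters rows before aggregation

Fix: Use HAVING (which filters groups after aggregation) instead of WHERE

Corrected query:
SELECT category, SUM(price) FROM products GROUP BY category HAVING SUM(price) > 751.11

Result:
category    | SUM(price)
------------+-----------
Electronics | 1855.95   
Furniture   | 1455.23   
Garden      | 2276.21   
Office      | 793.92    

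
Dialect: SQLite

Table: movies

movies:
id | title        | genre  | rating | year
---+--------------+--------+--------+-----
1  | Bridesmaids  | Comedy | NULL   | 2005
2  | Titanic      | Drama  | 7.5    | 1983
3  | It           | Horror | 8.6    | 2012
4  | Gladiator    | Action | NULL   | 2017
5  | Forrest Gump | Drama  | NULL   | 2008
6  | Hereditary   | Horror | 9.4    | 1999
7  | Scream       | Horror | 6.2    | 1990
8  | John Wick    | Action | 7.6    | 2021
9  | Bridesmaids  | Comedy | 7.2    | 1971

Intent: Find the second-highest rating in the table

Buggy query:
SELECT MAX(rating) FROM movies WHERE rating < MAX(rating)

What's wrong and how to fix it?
Bug: MAX(rating) on the right of the comparison is an aggregate-in-WHERE error

Fix: Compute the overall MAX in a subquery, then take MAX of rows below it

Corrected query:
SELECT MAX(rating) FROM movies WHERE rating < (SELECT MAX(rating) FROM movies)

Result:
MAX(rating)
-----------
8.6        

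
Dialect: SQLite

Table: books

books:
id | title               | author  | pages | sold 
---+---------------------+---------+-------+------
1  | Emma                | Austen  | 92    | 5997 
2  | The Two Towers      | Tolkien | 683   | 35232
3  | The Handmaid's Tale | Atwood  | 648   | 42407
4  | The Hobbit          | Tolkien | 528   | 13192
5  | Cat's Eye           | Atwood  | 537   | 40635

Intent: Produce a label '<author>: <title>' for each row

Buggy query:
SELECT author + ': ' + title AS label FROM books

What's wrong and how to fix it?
Bug: '+' is numeric addition; on text columns SQLite converts them to 0 instead of concatenating

Fix: Use the || operator for string concatenation

Corrected query:
SELECT author || ': ' || title AS label FROM books

Result:
label                      
---------------------------
Austen: Emma               
Tolkien: The Two Towers    
Atwood: The Handmaid's Tale
Tolkien: The Hobbit        
Atwood: Cat's Eye          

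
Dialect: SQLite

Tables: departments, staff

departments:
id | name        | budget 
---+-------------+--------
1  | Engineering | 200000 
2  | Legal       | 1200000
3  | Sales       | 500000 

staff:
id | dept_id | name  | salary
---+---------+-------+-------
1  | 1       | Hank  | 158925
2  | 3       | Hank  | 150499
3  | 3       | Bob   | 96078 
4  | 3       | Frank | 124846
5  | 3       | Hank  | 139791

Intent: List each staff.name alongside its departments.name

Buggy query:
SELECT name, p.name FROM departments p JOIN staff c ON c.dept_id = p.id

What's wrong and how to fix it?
Bug: 'name' exists in both joined tables, so the database can't tell which one is meant

Fix: Prefix ambiguous columns with the table alias

Corrected query:
SELECT c.name, p.name FROM departments p JOIN staff c ON c.dept_id = p.id

Result:
name  | name       
------+------------
Hank  | Engineering
Hank  | Sales      
Bob   | Sales      
Frank | Sales      
Hank  | Sales      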